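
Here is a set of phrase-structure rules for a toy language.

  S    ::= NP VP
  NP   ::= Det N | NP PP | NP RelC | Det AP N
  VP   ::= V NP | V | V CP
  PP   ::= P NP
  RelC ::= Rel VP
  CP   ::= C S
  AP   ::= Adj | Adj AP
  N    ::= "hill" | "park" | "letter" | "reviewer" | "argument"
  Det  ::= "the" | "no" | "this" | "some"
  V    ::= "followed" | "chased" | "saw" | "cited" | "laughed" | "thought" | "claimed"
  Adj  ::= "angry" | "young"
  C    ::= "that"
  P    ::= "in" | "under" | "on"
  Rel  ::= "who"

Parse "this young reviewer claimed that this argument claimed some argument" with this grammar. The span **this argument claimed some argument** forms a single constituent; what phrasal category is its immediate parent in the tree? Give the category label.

S
  NP
    Det: this
    AP
      Adj: young
    N: reviewer
  VP
    V: claimed
    CP
      C: that
      S
        NP
          Det: this
          N: argument
        VP
          V: claimed
          NP
            Det: some
            N: argument
The span 'this argument claimed some argument' is the S node built by S → NP VP.
Its mother is the CP built by CP → C S.

CP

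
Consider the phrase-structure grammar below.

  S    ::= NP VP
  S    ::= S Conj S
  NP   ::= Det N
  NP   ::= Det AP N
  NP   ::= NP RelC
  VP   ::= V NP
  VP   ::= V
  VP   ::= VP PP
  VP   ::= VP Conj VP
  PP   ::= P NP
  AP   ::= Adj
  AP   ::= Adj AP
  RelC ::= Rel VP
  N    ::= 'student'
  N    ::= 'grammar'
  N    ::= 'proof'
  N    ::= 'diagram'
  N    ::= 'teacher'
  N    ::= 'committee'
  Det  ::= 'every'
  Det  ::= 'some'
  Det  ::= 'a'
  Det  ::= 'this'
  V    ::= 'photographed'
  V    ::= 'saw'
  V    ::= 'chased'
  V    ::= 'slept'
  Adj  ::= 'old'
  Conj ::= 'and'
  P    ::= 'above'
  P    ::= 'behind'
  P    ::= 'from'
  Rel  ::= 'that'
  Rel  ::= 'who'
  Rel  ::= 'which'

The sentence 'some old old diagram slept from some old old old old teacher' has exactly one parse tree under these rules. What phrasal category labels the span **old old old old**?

AP

[S [NP [Det some] [AP [Adj old] [AP [Adj old]]] [N diagram]] [VP [VP [V slept]] [PP [P from] [NP [Det some] [AP [Adj old] [AP [Adj old] [AP [Adj old] [AP [Adj old]]]]] [N teacher]]]]]
The span 'old old old old' is the AP node built by AP → Adj AP.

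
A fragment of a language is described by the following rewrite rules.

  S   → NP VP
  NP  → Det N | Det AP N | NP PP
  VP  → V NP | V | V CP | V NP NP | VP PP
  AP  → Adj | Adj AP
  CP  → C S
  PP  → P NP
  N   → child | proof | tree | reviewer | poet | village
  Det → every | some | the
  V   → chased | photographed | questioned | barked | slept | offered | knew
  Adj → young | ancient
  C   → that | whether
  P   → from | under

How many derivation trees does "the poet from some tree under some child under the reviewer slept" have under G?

5

Two of the 5 distinct bracketings:
[S [NP [NP [Det the] [N poet]] [PP [P from] [NP [NP [Det some] [N tree]] [PP [P under] [NP [NP [Det some] [N child]] [PP [P under] [NP [Det the] [N reviewer]]]]]]]] [VP [V slept]]]
[S [NP [NP [Det the] [N poet]] [PP [P from] [NP [NP [NP [Det some] [N tree]] [PP [P under] [NP [Det some] [N child]]]] [PP [P under] [NP [Det the] [N reviewer]]]]]] [VP [V slept]]]
The trees differ in how a recursive rule is bracketed over the same span.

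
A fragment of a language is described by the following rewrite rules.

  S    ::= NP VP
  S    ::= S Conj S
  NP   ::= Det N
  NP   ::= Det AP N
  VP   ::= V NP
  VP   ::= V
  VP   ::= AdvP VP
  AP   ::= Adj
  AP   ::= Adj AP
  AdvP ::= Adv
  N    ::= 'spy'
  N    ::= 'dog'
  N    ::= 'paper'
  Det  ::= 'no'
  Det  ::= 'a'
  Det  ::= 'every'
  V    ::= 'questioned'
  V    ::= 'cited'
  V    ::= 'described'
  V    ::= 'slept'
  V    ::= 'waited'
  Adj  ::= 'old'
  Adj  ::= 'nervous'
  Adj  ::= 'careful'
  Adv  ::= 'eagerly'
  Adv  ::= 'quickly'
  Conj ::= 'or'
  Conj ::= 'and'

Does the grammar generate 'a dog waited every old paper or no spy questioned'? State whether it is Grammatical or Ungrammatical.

Grammatical

[S [S [NP [Det a] [N dog]] [VP [V waited] [NP [Det every] [AP [Adj old]] [N paper]]]] [Conj or] [S [NP [Det no] [N spy]] [VP [V questioned]]]]
The bracketing above is licensed at every node by one of the given productions, with S at the root.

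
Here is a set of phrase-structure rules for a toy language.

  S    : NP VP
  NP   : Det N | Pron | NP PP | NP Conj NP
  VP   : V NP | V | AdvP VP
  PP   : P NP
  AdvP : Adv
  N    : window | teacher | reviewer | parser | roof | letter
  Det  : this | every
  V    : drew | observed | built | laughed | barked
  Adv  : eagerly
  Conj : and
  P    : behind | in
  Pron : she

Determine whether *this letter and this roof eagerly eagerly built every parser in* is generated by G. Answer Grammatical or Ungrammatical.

For S → NP VP, every NP-prefix leaves a non-VP remainder: after 'this letter' the remainder is not a VP; after 'this letter and this roof' the remainder is not a VP.

Ungrammatical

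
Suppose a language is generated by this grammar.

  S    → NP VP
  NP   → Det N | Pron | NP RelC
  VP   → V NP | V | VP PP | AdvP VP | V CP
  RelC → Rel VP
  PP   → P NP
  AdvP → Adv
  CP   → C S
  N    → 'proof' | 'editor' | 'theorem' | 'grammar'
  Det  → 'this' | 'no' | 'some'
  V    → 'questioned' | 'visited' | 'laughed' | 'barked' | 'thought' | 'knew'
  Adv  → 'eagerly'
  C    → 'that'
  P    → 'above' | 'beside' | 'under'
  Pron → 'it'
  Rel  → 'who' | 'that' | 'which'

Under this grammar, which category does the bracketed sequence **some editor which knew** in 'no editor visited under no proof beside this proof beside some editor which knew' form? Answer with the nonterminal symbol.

NP

[S [NP [Det no] [N editor]] [VP [VP [VP [VP [V visited]] [PP [P under] [NP [Det no] [N proof]]]] [PP [P beside] [NP [Det this] [N proof]]]] [PP [P beside] [NP [NP [Det some] [N editor]] [RelC [Rel which] [VP [V knew]]]]]]]
The span 'some editor which knew' is the NP node built by NP → NP RelC.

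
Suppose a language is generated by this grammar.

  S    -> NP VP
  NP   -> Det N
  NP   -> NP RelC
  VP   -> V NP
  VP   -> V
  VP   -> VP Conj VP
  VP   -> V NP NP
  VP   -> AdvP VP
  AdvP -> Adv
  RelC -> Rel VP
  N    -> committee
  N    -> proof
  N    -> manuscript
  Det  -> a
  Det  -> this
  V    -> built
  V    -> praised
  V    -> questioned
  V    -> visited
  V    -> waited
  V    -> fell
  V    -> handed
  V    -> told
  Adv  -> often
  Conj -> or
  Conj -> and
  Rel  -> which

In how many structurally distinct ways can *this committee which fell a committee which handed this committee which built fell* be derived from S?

7

Two of the 7 distinct bracketings:
[S [NP [NP [Det this] [N committee]] [RelC [Rel which] [VP [V fell] [NP [NP [Det a] [N committee]] [RelC [Rel which] [VP [V handed] [NP [NP [Det this] [N committee]] [RelC [Rel which] [VP [V built]]]]]]]]]] [VP [V fell]]]
[S [NP [NP [Det this] [N committee]] [RelC [Rel which] [VP [V fell] [NP [NP [NP [Det a] [N committee]] [RelC [Rel which] [VP [V handed] [NP [Det this] [N committee]]]]] [RelC [Rel which] [VP [V built]]]]]]] [VP [V fell]]]
The trees differ in how a recursive rule is bracketed over the same span.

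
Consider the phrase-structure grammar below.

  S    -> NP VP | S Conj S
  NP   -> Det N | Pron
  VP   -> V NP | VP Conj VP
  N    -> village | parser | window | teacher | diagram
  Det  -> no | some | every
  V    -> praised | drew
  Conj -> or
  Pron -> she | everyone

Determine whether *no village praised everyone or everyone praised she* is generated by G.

Grammatical

[S [S [NP [Det no] [N village]] [VP [V praised] [NP [Pron everyone]]]] [Conj or] [S [NP [Pron everyone]] [VP [V praised] [NP [Pron she]]]]]
Each bracket corresponds to one application of a listed rule, so the string is derivable from S.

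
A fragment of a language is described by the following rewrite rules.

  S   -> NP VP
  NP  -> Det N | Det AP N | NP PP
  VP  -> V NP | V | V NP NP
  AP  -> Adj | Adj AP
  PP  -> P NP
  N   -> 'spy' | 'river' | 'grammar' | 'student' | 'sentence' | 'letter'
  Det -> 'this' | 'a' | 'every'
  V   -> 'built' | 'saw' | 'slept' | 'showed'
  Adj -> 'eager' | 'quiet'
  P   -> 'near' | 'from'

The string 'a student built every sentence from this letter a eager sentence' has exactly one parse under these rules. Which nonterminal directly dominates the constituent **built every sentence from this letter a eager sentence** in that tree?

S
  NP
    Det: a
    N: student
  VP
    V: built
    NP
      NP
        Det: every
        N: sentence
      PP
        P: from
        NP
          Det: this
          N: letter
    NP
      Det: a
      AP
        Adj: eager
      N: sentence
The span 'built every sentence from this letter a eager sentence' is the VP node built by VP → V NP NP.
Its mother is the S built by S → NP VP.

S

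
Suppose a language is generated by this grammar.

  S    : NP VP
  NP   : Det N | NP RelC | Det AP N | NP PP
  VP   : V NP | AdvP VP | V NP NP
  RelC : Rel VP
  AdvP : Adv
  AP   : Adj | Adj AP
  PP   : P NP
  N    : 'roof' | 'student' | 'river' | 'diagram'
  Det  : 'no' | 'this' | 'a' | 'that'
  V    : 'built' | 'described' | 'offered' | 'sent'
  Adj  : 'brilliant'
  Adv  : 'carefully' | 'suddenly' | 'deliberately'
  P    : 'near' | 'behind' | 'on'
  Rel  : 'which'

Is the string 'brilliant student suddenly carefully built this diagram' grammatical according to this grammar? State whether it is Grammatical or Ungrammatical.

For S → NP VP, no prefix of the string parses as an NP.

Ungrammatical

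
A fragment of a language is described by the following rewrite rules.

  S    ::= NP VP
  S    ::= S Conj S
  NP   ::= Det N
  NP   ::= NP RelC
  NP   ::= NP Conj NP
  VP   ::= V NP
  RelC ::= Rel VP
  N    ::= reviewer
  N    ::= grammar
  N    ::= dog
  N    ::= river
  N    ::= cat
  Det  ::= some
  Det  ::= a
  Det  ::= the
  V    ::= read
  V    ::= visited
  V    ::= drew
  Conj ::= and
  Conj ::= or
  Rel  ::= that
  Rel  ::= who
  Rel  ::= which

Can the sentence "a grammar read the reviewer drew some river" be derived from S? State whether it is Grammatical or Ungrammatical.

Ungrammatical

For S → NP VP, the only prefix that parses as NP is 'a grammar', but the remainder 'read the reviewer drew some river' is not a VP under these rules. The alternative S rule S → S Conj S likewise has no satisfying split.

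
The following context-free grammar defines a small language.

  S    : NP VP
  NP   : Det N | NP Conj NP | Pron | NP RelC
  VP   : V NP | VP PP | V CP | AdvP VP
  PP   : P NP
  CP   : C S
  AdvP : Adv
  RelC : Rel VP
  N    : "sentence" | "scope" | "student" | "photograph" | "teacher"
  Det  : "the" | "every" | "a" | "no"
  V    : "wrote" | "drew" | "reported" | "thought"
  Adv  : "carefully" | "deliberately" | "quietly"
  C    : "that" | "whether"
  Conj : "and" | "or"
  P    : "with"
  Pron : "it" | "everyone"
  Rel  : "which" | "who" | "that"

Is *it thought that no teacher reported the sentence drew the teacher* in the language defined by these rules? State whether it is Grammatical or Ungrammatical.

Ungrammatical

For S → NP VP, the only prefix that parses as NP is 'it', but the remainder 'thought that no teacher reported the sentence drew the teacher' is not a VP under these rules.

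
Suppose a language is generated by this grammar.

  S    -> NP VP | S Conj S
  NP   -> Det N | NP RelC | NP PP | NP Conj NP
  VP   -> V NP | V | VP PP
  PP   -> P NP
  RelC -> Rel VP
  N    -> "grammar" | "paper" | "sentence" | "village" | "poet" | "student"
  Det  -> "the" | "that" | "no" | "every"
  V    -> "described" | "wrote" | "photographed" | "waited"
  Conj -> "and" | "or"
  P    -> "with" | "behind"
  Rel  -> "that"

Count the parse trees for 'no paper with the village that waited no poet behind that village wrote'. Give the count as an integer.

7

Two of the 7 distinct bracketings:
[S [NP [NP [NP [Det no] [N paper]] [PP [P with] [NP [Det the] [N village]]]] [RelC [Rel that] [VP [V waited] [NP [NP [Det no] [N poet]] [PP [P behind] [NP [Det that] [N village]]]]]]] [VP [V wrote]]]
[S [NP [NP [NP [Det no] [N paper]] [PP [P with] [NP [Det the] [N village]]]] [RelC [Rel that] [VP [VP [V waited] [NP [Det no] [N poet]]] [PP [P behind] [NP [Det that] [N village]]]]]] [VP [V wrote]]]
The difference turns on whether VP → VP PP is used at the relevant span, versus an alternative expansion of VP.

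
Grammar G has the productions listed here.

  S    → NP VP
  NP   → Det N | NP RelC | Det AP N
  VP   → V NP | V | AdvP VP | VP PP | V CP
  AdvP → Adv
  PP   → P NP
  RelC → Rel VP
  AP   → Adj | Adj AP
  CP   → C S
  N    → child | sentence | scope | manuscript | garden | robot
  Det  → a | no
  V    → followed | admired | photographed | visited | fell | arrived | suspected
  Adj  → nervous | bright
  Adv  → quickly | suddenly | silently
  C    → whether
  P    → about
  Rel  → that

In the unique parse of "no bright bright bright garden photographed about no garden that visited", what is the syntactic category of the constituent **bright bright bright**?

AP

[S [NP [Det no] [AP [Adj bright] [AP [Adj bright] [AP [Adj bright]]]] [N garden]] [VP [VP [V photographed]] [PP [P about] [NP [NP [Det no] [N garden]] [RelC [Rel that] [VP [V visited]]]]]]]
The span 'bright bright bright' is the AP node built by AP → Adj AP.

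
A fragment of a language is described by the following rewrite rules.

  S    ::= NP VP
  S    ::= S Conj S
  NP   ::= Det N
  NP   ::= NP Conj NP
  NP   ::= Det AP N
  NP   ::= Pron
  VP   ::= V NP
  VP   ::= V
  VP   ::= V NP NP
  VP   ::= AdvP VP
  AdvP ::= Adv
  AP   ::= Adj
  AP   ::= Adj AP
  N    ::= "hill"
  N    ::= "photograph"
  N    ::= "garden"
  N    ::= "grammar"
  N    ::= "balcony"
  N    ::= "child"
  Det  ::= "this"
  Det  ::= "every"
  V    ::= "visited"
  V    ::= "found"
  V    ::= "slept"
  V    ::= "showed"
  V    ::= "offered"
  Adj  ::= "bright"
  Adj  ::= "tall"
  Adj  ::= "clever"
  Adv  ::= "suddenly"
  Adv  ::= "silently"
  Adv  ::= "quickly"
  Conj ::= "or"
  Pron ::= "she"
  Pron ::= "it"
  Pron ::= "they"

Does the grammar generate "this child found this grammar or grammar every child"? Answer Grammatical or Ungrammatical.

Ungrammatical

A Conj word can never sit immediately before an N word in any string this grammar generates, so the substring 'or grammar' rules out a derivation.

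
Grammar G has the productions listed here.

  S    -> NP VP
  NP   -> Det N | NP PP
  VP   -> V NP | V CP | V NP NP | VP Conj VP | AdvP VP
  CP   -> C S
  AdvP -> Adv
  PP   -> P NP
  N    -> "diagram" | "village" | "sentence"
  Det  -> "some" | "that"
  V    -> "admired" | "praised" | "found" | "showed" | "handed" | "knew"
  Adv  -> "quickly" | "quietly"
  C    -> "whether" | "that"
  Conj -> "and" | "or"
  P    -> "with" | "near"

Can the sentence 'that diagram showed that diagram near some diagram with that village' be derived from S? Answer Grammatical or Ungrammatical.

[S [NP [Det that] [N diagram]] [VP [V showed] [NP [NP [Det that] [N diagram]] [PP [P near] [NP [NP [Det some] [N diagram]] [PP [P with] [NP [Det that] [N village]]]]]]]]
The bracketing above is licensed at every node by one of the given productions, with S at the root.

Grammatical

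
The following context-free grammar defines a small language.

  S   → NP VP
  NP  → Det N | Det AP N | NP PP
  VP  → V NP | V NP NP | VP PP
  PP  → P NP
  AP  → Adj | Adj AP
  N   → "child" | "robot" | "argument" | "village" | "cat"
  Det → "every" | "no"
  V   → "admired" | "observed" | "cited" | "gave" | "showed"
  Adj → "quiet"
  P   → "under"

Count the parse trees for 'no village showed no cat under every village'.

2

The two bracketings:
[S [NP [Det no] [N village]] [VP [V showed] [NP [NP [Det no] [N cat]] [PP [P under] [NP [Det every] [N village]]]]]]
[S [NP [Det no] [N village]] [VP [VP [V showed] [NP [Det no] [N cat]]] [PP [P under] [NP [Det every] [N village]]]]]
The difference turns on whether NP → NP PP is used at the relevant span, versus an alternative expansion of NP.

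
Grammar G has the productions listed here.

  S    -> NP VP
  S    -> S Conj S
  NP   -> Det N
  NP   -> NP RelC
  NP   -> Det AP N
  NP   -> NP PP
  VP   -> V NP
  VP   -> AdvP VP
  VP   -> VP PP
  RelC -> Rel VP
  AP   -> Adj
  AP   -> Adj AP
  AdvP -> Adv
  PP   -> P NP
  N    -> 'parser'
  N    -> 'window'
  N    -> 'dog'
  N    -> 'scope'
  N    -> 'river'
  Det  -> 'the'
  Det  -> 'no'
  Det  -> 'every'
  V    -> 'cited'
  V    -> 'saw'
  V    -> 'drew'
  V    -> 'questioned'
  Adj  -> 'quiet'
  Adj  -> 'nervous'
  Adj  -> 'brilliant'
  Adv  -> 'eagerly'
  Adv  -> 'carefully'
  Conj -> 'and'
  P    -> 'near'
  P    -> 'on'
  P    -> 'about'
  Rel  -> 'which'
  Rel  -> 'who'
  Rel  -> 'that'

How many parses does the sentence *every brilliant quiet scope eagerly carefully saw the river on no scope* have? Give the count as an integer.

Two of the 4 distinct bracketings:
[S [NP [Det every] [AP [Adj brilliant] [AP [Adj quiet]]] [N scope]] [VP [AdvP [Adv eagerly]] [VP [AdvP [Adv carefully]] [VP [V saw] [NP [NP [Det the] [N river]] [PP [P on] [NP [Det no] [N scope]]]]]]]]
[S [NP [Det every] [AP [Adj brilliant] [AP [Adj quiet]]] [N scope]] [VP [AdvP [Adv eagerly]] [VP [AdvP [Adv carefully]] [VP [VP [V saw] [NP [Det the] [N river]]] [PP [P on] [NP [Det no] [N scope]]]]]]]
The difference turns on whether NP → NP PP is used at the relevant span, versus an alternative expansion of NP.

4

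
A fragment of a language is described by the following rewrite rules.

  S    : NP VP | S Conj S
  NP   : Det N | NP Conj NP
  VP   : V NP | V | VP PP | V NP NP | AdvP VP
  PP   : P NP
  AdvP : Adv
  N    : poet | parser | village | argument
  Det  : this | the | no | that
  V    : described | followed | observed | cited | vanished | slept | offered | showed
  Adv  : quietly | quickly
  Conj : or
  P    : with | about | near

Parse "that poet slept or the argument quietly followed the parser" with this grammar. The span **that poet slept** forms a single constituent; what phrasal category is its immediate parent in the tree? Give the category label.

[S [S [NP [Det that] [N poet]] [VP [V slept]]] [Conj or] [S [NP [Det the] [N argument]] [VP [AdvP [Adv quietly]] [VP [V followed] [NP [Det the] [N parser]]]]]]
The span 'that poet slept' is the S node built by S → NP VP.
Its mother is the S built by S → S Conj S.

S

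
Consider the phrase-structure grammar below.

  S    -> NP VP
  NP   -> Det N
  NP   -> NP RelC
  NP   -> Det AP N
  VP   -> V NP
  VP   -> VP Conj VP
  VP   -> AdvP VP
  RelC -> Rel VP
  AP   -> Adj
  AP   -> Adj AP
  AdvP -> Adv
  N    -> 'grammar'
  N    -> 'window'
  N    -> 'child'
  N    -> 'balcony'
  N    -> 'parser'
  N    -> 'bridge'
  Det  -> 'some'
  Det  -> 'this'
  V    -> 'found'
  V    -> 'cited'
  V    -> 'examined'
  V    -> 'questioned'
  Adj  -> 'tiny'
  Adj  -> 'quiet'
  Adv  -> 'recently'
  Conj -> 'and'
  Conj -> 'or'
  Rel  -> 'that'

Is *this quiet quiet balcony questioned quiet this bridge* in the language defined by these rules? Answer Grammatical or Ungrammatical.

Ungrammatical

A V word can never sit immediately before an Adj word in any string this grammar generates, so the substring 'questioned quiet' rules out a derivation.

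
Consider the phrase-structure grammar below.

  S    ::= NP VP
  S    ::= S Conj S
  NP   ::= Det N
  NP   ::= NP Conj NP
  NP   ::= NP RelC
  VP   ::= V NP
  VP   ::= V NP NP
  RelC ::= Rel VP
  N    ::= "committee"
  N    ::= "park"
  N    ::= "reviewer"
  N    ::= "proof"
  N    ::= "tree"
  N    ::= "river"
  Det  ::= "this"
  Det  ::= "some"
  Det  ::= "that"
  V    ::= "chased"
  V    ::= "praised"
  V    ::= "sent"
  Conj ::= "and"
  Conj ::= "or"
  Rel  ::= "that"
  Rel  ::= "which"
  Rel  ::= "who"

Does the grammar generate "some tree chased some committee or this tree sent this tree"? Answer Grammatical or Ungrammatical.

S
  S
    NP
      Det: some
      N: tree
    VP
      V: chased
      NP
        Det: some
        N: committee
  Conj: or
  S
    NP
      Det: this
      N: tree
    VP
      V: sent
      NP
        Det: this
        N: tree
The bracketing above is licensed at every node by one of the given productions, with S at the root.

Grammatical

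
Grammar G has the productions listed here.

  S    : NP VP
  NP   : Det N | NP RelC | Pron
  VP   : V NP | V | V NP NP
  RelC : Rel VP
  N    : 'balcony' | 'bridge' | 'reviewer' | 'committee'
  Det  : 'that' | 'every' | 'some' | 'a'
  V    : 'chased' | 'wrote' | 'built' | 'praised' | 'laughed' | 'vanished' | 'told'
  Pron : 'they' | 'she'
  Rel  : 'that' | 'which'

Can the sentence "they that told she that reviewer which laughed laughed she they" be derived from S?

Grammatical

[S [NP [NP [Pron they]] [RelC [Rel that] [VP [V told] [NP [Pron she]] [NP [NP [Det that] [N reviewer]] [RelC [Rel which] [VP [V laughed]]]]]]] [VP [V laughed] [NP [Pron she]] [NP [Pron they]]]]
The bracketing above is licensed at every node by one of the given productions, with S at the root.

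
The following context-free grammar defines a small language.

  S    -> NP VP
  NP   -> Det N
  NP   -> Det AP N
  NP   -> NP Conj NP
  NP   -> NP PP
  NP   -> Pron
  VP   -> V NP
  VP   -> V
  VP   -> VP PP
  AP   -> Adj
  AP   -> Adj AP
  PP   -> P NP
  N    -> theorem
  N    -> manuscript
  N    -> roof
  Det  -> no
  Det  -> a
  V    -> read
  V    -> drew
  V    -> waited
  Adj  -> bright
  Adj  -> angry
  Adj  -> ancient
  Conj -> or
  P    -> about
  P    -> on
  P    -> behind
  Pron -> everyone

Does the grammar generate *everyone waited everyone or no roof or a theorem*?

Grammatical

S
  NP
    Pron: everyone
  VP
    V: waited
    NP
      NP
        Pron: everyone
      Conj: or
      NP
        NP
          Det: no
          N: roof
        Conj: or
        NP
          Det: a
          N: theorem
Each bracket corresponds to one application of a listed rule, so the string is derivable from S.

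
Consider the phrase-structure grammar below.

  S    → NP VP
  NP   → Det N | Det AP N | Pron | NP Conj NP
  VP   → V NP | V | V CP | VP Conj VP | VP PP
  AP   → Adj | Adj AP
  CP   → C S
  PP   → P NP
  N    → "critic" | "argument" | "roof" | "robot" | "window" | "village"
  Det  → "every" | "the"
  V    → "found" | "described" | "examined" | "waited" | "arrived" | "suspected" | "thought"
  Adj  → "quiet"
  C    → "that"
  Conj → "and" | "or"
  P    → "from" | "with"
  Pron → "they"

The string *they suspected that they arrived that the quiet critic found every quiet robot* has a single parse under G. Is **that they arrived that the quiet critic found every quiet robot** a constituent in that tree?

Yes

[S [NP [Pron they]] [VP [V suspected] [CP [C that] [S [NP [Pron they]] [VP [V arrived] [CP [C that] [S [NP [Det the] [AP [Adj quiet]] [N critic]] [VP [V found] [NP [Det every] [AP [Adj quiet]] [N robot]]]]]]]]]]
The words 'that they arrived that the quiet critic found every quiet robot' are exhaustively dominated by a single CP node (built by CP → C S), so they form a constituent.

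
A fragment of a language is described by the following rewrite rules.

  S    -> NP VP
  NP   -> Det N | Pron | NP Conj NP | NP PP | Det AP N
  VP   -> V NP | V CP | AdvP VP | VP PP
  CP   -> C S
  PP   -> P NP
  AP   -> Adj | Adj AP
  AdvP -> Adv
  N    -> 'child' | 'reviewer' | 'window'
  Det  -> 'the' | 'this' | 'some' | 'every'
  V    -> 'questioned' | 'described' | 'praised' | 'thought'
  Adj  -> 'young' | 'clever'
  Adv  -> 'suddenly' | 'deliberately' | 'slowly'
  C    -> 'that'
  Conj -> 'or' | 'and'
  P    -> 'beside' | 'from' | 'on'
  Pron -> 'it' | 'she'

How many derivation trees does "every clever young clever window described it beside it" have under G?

2

The two bracketings:
[S [NP [Det every] [AP [Adj clever] [AP [Adj young] [AP [Adj clever]]]] [N window]] [VP [V described] [NP [NP [Pron it]] [PP [P beside] [NP [Pron it]]]]]]
[S [NP [Det every] [AP [Adj clever] [AP [Adj young] [AP [Adj clever]]]] [N window]] [VP [VP [V described] [NP [Pron it]]] [PP [P beside] [NP [Pron it]]]]]
The difference turns on whether NP → NP PP is used at the relevant span, versus an alternative expansion of NP.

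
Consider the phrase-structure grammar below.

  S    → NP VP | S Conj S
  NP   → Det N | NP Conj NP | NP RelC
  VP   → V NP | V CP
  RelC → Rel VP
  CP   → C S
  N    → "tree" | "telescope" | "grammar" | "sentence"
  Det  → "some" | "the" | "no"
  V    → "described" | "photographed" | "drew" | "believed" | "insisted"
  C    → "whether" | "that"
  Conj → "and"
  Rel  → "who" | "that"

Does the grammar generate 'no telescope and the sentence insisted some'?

Ungrammatical

For S → NP VP, every NP-prefix leaves a non-VP remainder: after 'no telescope' the remainder is not a VP; after 'no telescope and the sentence' the remainder is not a VP. The alternative S rule S → S Conj S likewise has no satisfying split.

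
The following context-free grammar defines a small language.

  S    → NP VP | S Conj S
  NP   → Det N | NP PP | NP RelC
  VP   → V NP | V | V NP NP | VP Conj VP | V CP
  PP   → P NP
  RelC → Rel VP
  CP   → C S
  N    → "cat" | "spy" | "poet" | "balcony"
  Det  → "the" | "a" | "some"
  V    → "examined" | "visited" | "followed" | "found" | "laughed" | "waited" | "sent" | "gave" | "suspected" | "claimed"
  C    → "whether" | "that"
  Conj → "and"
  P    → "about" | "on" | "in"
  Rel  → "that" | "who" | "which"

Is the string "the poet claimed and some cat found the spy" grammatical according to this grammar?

[S [S [NP [Det the] [N poet]] [VP [V claimed]]] [Conj and] [S [NP [Det some] [N cat]] [VP [V found] [NP [Det the] [N spy]]]]]
The bracketing above is licensed at every node by one of the given productions, with S at the root.

Grammatical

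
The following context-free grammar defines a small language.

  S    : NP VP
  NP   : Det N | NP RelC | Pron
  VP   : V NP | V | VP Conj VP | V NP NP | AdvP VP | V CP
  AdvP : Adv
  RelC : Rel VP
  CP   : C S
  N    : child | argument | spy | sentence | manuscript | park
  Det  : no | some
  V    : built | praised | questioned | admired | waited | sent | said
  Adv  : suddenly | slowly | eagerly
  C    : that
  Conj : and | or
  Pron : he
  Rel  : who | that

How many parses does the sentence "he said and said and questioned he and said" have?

5

Two of the 5 distinct bracketings:
[S [NP [Pron he]] [VP [VP [V said]] [Conj and] [VP [VP [V said]] [Conj and] [VP [VP [V questioned] [NP [Pron he]]] [Conj and] [VP [V said]]]]]]
[S [NP [Pron he]] [VP [VP [V said]] [Conj and] [VP [VP [VP [V said]] [Conj and] [VP [V questioned] [NP [Pron he]]]] [Conj and] [VP [V said]]]]]
The trees differ in how a recursive rule is bracketed over the same span.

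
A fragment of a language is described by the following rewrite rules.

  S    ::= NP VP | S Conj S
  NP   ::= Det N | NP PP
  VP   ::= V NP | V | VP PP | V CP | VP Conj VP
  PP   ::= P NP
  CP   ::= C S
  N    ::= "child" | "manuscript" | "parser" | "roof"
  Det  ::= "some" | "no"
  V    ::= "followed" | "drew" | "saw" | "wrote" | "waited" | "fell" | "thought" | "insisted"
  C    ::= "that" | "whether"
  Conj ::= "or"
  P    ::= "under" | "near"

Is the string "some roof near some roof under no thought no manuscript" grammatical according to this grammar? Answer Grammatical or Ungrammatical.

Ungrammatical

A Det word can never sit immediately before a V word in any string this grammar generates, so the substring 'no thought' rules out a derivation.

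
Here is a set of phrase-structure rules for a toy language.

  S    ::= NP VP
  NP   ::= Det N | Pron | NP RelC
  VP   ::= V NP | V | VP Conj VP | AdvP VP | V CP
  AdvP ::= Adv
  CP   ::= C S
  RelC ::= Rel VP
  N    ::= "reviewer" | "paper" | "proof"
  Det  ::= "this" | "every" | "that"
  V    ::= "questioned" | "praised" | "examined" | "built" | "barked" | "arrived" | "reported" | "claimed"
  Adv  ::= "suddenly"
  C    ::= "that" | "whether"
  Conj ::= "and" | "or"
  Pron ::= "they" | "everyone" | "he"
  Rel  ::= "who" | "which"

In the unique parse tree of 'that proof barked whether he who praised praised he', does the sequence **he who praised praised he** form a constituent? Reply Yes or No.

Yes

[S [NP [Det that] [N proof]] [VP [V barked] [CP [C whether] [S [NP [NP [Pron he]] [RelC [Rel who] [VP [V praised]]]] [VP [V praised] [NP [Pron he]]]]]]]
The words 'he who praised praised he' are exhaustively dominated by a single S node (built by S → NP VP), so they form a constituent.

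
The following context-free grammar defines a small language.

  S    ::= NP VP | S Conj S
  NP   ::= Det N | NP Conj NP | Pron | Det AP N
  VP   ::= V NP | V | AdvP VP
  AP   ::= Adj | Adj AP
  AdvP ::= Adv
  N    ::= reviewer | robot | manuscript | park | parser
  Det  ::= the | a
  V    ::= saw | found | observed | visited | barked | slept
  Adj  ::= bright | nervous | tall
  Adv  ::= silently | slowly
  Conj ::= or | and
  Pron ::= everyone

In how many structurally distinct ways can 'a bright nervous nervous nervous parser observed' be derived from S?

[S [NP [Det a] [AP [Adj bright] [AP [Adj nervous] [AP [Adj nervous] [AP [Adj nervous]]]]] [N parser]] [VP [V observed]]]
No rule offers an alternative attachment or grouping for any span, so this is the only derivation.

1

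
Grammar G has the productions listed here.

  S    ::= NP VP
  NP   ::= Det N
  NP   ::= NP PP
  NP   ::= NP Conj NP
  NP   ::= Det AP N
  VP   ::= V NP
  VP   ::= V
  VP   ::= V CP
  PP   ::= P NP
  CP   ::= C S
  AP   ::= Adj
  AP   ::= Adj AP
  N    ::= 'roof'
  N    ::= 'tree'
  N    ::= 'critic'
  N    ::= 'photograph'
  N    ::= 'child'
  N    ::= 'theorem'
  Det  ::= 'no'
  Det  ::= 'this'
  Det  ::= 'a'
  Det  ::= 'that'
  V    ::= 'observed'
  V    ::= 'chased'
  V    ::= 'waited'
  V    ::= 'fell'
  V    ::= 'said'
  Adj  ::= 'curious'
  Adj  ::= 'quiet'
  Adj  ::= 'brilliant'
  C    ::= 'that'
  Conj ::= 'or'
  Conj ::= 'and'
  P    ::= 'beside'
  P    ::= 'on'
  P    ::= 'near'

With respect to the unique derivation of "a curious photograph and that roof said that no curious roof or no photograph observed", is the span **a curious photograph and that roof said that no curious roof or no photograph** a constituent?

[S [NP [NP [Det a] [AP [Adj curious]] [N photograph]] [Conj and] [NP [Det that] [N roof]]] [VP [V said] [CP [C that] [S [NP [NP [Det no] [AP [Adj curious]] [N roof]] [Conj or] [NP [Det no] [N photograph]]] [VP [V observed]]]]]]
The smallest constituent containing 'a curious photograph and that roof said that no curious roof or no photograph' is the S spanning 'a curious photograph and that roof said that no curious roof or no photograph observed'; no single node in the tree dominates exactly the given words.

No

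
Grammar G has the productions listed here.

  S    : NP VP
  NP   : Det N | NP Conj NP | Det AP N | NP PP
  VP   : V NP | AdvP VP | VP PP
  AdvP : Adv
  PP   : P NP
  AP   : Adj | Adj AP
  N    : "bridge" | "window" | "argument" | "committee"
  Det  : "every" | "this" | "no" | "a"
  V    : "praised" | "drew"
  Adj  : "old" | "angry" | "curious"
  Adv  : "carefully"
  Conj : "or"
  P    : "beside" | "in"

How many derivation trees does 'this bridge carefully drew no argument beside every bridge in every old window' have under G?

9

Two of the 9 distinct bracketings:
[S [NP [Det this] [N bridge]] [VP [AdvP [Adv carefully]] [VP [V drew] [NP [NP [Det no] [N argument]] [PP [P beside] [NP [NP [Det every] [N bridge]] [PP [P in] [NP [Det every] [AP [Adj old]] [N window]]]]]]]]]
[S [NP [Det this] [N bridge]] [VP [AdvP [Adv carefully]] [VP [V drew] [NP [NP [NP [Det no] [N argument]] [PP [P beside] [NP [Det every] [N bridge]]]] [PP [P in] [NP [Det every] [AP [Adj old]] [N window]]]]]]]
The trees differ in how a recursive rule is bracketed over the same span.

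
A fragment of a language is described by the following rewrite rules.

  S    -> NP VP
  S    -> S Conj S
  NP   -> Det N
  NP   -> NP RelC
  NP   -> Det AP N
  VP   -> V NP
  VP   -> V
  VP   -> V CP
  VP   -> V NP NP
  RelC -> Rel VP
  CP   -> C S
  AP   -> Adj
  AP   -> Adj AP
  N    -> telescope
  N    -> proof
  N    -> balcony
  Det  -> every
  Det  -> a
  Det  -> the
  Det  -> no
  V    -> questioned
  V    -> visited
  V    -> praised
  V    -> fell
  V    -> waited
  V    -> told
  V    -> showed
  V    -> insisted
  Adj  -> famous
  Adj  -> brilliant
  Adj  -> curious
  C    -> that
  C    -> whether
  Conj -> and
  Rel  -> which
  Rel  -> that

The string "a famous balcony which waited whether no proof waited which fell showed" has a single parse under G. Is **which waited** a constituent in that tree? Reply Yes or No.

No

[S [NP [NP [NP [Det a] [AP [Adj famous]] [N balcony]] [RelC [Rel which] [VP [V waited] [CP [C whether] [S [NP [Det no] [N proof]] [VP [V waited]]]]]]] [RelC [Rel which] [VP [V fell]]]] [VP [V showed]]]
The smallest constituent containing 'which waited' is the RelC spanning 'which waited whether no proof waited'; no single node in the tree dominates exactly the given words.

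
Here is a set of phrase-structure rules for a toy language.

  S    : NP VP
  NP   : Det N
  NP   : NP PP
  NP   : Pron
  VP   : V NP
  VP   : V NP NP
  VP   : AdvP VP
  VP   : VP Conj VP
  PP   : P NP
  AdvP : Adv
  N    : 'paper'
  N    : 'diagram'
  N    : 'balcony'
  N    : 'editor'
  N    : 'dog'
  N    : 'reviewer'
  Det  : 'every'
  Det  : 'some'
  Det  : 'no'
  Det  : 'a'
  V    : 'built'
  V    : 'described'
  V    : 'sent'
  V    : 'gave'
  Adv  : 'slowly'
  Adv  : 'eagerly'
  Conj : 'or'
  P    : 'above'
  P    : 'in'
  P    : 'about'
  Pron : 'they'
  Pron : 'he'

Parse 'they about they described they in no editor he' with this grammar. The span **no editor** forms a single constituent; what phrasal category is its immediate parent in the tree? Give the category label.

PP

S
  NP
    NP
      Pron: they
    PP
      P: about
      NP
        Pron: they
  VP
    V: described
    NP
      NP
        Pron: they
      PP
        P: in
        NP
          Det: no
          N: editor
    NP
      Pron: he
The span 'no editor' is the NP node built by NP → Det N.
Its mother is the PP built by PP → P NP.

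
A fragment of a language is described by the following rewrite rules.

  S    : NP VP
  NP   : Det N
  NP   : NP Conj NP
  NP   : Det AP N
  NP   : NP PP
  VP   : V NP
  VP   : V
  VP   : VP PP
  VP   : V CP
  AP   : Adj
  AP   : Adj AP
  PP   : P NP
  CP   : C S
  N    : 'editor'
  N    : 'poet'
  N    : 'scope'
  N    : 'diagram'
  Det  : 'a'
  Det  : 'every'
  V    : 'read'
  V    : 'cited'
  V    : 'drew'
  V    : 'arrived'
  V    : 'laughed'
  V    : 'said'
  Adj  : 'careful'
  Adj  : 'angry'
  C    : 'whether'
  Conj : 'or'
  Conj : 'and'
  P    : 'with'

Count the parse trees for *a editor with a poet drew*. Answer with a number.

[S [NP [NP [Det a] [N editor]] [PP [P with] [NP [Det a] [N poet]]]] [VP [V drew]]]
No rule offers an alternative attachment or grouping for any span, so this is the only derivation.

1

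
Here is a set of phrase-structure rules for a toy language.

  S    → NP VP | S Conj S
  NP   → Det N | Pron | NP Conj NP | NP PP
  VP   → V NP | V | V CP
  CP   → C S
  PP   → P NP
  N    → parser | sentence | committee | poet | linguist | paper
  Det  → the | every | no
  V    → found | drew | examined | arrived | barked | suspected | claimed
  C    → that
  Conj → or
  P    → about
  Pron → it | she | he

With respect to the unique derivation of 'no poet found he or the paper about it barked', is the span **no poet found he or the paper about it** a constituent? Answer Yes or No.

[S [S [NP [Det no] [N poet]] [VP [V found] [NP [Pron he]]]] [Conj or] [S [NP [NP [Det the] [N paper]] [PP [P about] [NP [Pron it]]]] [VP [V barked]]]]
The smallest constituent containing 'no poet found he or the paper about it' is the S spanning 'no poet found he or the paper about it barked'; no single node in the tree dominates exactly the given words.

No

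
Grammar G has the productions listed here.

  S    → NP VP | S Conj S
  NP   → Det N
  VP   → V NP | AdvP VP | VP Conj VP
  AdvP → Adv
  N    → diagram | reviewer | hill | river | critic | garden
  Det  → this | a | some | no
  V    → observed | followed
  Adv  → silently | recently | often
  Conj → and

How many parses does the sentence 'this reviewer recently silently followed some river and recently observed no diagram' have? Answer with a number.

Two of the 3 distinct bracketings:
[S [NP [Det this] [N reviewer]] [VP [AdvP [Adv recently]] [VP [AdvP [Adv silently]] [VP [VP [V followed] [NP [Det some] [N river]]] [Conj and] [VP [AdvP [Adv recently]] [VP [V observed] [NP [Det no] [N diagram]]]]]]]]
[S [NP [Det this] [N reviewer]] [VP [AdvP [Adv recently]] [VP [VP [AdvP [Adv silently]] [VP [V followed] [NP [Det some] [N river]]]] [Conj and] [VP [AdvP [Adv recently]] [VP [V observed] [NP [Det no] [N diagram]]]]]]]
The trees differ in how a recursive rule is bracketed over the same span.

3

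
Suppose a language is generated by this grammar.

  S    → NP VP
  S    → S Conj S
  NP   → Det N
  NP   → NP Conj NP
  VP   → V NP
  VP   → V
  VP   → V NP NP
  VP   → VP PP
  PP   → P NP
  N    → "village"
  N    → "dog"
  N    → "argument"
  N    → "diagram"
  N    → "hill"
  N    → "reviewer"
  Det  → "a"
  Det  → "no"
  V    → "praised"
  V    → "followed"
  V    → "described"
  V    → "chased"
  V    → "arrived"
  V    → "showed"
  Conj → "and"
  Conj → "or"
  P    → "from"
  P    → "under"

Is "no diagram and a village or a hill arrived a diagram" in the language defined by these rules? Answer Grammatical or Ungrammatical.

Grammatical

S
  NP
    NP
      Det: no
      N: diagram
    Conj: and
    NP
      NP
        Det: a
        N: village
      Conj: or
      NP
        Det: a
        N: hill
  VP
    V: arrived
    NP
      Det: a
      N: diagram
The bracketing above is licensed at every node by one of the given productions, with S at the root.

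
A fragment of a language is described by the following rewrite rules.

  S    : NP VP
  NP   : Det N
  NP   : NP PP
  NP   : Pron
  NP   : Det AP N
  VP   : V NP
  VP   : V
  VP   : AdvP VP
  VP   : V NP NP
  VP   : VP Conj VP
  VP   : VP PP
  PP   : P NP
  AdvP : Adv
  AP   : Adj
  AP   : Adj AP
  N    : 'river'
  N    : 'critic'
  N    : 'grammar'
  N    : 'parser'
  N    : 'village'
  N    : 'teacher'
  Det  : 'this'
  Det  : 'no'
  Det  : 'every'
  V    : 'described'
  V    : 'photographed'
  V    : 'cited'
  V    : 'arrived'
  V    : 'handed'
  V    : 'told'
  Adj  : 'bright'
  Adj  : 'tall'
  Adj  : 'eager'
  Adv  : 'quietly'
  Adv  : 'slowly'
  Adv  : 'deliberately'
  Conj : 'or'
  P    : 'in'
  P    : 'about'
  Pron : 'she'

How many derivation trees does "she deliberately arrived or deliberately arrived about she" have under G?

7

Two of the 7 distinct bracketings:
[S [NP [Pron she]] [VP [AdvP [Adv deliberately]] [VP [VP [V arrived]] [Conj or] [VP [AdvP [Adv deliberately]] [VP [VP [V arrived]] [PP [P about] [NP [Pron she]]]]]]]]
[S [NP [Pron she]] [VP [AdvP [Adv deliberately]] [VP [VP [V arrived]] [Conj or] [VP [VP [AdvP [Adv deliberately]] [VP [V arrived]]] [PP [P about] [NP [Pron she]]]]]]]
The trees differ in how a recursive rule is bracketed over the same span.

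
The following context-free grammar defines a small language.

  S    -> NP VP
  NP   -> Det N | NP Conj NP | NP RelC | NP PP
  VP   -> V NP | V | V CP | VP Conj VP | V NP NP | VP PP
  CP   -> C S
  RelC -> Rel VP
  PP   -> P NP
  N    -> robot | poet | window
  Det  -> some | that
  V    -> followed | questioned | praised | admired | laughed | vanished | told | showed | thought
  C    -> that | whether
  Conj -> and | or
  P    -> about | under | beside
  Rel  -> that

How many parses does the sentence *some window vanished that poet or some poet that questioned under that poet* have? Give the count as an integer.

7

Two of the 7 distinct bracketings:
[S [NP [Det some] [N window]] [VP [V vanished] [NP [NP [Det that] [N poet]] [Conj or] [NP [NP [Det some] [N poet]] [RelC [Rel that] [VP [VP [V questioned]] [PP [P under] [NP [Det that] [N poet]]]]]]]]]
[S [NP [Det some] [N window]] [VP [V vanished] [NP [NP [Det that] [N poet]] [Conj or] [NP [NP [NP [Det some] [N poet]] [RelC [Rel that] [VP [V questioned]]]] [PP [P under] [NP [Det that] [N poet]]]]]]]
The difference turns on whether NP → NP PP is used at the relevant span, versus an alternative expansion of NP.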